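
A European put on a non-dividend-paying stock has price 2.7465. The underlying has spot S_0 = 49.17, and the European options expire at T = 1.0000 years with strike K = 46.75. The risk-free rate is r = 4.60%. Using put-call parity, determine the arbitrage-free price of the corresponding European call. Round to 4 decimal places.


Answer: Call price = 7.2683

Derivation:
Put-call parity: C - P = S_0 * exp(-qT) - K * exp(-rT).
S_0 * exp(-qT) = 49.1700 * 1.00000000 = 49.17000000
K * exp(-rT) = 46.7500 * 0.95504196 = 44.64821173
C = P + S*exp(-qT) - K*exp(-rT)
C = 2.7465 + 49.17000000 - 44.64821173 = 7.2683


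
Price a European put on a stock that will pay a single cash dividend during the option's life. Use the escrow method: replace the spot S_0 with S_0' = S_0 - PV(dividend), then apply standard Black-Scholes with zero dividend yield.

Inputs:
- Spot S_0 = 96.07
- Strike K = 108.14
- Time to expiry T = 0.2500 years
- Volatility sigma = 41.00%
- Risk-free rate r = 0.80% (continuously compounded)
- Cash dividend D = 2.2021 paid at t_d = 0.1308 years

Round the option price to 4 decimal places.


PV(D) = D * exp(-r * t_d) = 2.2021 * 0.99895415 = 2.19979693
S_0' = S_0 - PV(D) = 96.0700 - 2.19979693 = 93.87020307
d1 = (ln(S_0'/K) + (r + sigma^2/2)*T) / (sigma*sqrt(T)) = -0.57805451
d2 = d1 - sigma*sqrt(T) = -0.78305451
exp(-rT) = 0.99800200
N(-d1) = 0.71838634; N(-d2) = 0.78320245
P = K * exp(-rT) * N(-d2) - S_0' * N(-d1) = 108.1400 * 0.99800200 * 0.78320245 - 93.87020307 * 0.71838634 = 17.0912

Answer: Price = 17.0912


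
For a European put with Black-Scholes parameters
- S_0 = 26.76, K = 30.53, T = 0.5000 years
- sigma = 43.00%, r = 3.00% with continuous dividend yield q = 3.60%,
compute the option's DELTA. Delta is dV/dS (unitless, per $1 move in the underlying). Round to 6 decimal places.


d1 = -0.2913167179; d2 = -0.5953726338
phi(d1) = 0.3823682046; exp(-qT) = 0.9821610324; exp(-rT) = 0.9851119396
N(-d1) = 0.6145954487
Delta = -exp(-qT) * N(-d1) = -0.9821610324 * 0.6145954487 = -0.603632

Answer: Delta = -0.603632


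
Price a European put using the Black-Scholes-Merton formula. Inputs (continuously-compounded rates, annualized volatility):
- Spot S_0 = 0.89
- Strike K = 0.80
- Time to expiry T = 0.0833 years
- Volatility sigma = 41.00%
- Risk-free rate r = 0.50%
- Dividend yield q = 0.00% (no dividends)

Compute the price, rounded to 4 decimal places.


Answer: Price = 0.0099

Derivation:
d1 = (ln(S/K) + (r - q + 0.5*sigma^2) * T) / (sigma * sqrt(T)) = 0.96361517
d2 = d1 - sigma * sqrt(T) = 0.84528203
exp(-rT) = 0.99958359; exp(-qT) = 1.00000000
P = K * exp(-rT) * N(-d2) - S_0 * exp(-qT) * N(-d1)
N(-d1) = 0.16761945; N(-d2) = 0.19897669
P = 0.8000 * 0.99958359 * 0.19897669 - 0.8900 * 1.00000000 * 0.16761945 = 0.0099


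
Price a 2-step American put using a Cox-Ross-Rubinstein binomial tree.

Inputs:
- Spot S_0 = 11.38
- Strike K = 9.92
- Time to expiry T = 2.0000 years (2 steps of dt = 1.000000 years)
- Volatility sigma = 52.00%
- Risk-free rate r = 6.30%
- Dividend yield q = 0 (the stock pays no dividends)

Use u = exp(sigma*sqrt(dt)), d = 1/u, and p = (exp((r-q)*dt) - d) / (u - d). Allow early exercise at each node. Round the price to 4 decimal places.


Answer: Price = V(0,0) = 1.6804

Derivation:
dt = T/N = 1.000000
u = exp(sigma*sqrt(dt)) = 1.682028; d = 1/u = 0.594521
p = (exp((r-q)*dt) - d) / (u - d) = 0.432647
Discount per step: exp(-r*dt) = 0.938943
Stock lattice S(k, i) with i counting down-moves:
  k=0: S(0,0) = 11.3800
  k=1: S(1,0) = 19.1415; S(1,1) = 6.7656
  k=2: S(2,0) = 32.1965; S(2,1) = 11.3800; S(2,2) = 4.0223
Terminal payoffs V(N, i) = max(K - S_T, 0):
  V(2,0) = 0.000000; V(2,1) = 0.000000; V(2,2) = 5.897686
Backward induction: V(k, i) = exp(-r*dt) * [p * V(k+1, i) + (1-p) * V(k+1, i+1)]; then take max(V_cont, immediate exercise) for American.
  V(1,0) = exp(-r*dt) * [p*0.000000 + (1-p)*0.000000] = 0.000000; exercise = 0.000000; V(1,0) = max -> 0.000000
  V(1,1) = exp(-r*dt) * [p*0.000000 + (1-p)*5.897686] = 3.141772; exercise = 3.154356; V(1,1) = max -> 3.154356
  V(0,0) = exp(-r*dt) * [p*0.000000 + (1-p)*3.154356] = 1.680366; exercise = 0.000000; V(0,0) = max -> 1.680366


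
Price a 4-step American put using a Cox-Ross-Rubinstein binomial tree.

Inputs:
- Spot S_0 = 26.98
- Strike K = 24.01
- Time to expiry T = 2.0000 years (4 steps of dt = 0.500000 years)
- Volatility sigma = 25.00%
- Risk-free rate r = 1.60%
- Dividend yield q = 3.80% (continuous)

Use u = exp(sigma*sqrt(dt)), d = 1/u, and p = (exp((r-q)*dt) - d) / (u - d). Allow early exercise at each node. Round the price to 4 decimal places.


Answer: Price = V(0,0) = 2.7172

Derivation:
dt = T/N = 0.500000
u = exp(sigma*sqrt(dt)) = 1.193365; d = 1/u = 0.837967
p = (exp((r-q)*dt) - d) / (u - d) = 0.425139
Discount per step: exp(-r*dt) = 0.992032
Stock lattice S(k, i) with i counting down-moves:
  k=0: S(0,0) = 26.9800
  k=1: S(1,0) = 32.1970; S(1,1) = 22.6083
  k=2: S(2,0) = 38.4227; S(2,1) = 26.9800; S(2,2) = 18.9450
  k=3: S(3,0) = 45.8523; S(3,1) = 32.1970; S(3,2) = 22.6083; S(3,3) = 15.8753
  k=4: S(4,0) = 54.7185; S(4,1) = 38.4227; S(4,2) = 26.9800; S(4,3) = 18.9450; S(4,4) = 13.3030
Terminal payoffs V(N, i) = max(K - S_T, 0):
  V(4,0) = 0.000000; V(4,1) = 0.000000; V(4,2) = 0.000000; V(4,3) = 5.064954; V(4,4) = 10.707007
Backward induction: V(k, i) = exp(-r*dt) * [p * V(k+1, i) + (1-p) * V(k+1, i+1)]; then take max(V_cont, immediate exercise) for American.
  V(3,0) = exp(-r*dt) * [p*0.000000 + (1-p)*0.000000] = 0.000000; exercise = 0.000000; V(3,0) = max -> 0.000000
  V(3,1) = exp(-r*dt) * [p*0.000000 + (1-p)*0.000000] = 0.000000; exercise = 0.000000; V(3,1) = max -> 0.000000
  V(3,2) = exp(-r*dt) * [p*0.000000 + (1-p)*5.064954] = 2.888445; exercise = 1.401653; V(3,2) = max -> 2.888445
  V(3,3) = exp(-r*dt) * [p*5.064954 + (1-p)*10.707007] = 8.242149; exercise = 8.134679; V(3,3) = max -> 8.242149
  V(2,0) = exp(-r*dt) * [p*0.000000 + (1-p)*0.000000] = 0.000000; exercise = 0.000000; V(2,0) = max -> 0.000000
  V(2,1) = exp(-r*dt) * [p*0.000000 + (1-p)*2.888445] = 1.647224; exercise = 0.000000; V(2,1) = max -> 1.647224
  V(2,2) = exp(-r*dt) * [p*2.888445 + (1-p)*8.242149] = 5.918543; exercise = 5.064954; V(2,2) = max -> 5.918543
  V(1,0) = exp(-r*dt) * [p*0.000000 + (1-p)*1.647224] = 0.939380; exercise = 0.000000; V(1,0) = max -> 0.939380
  V(1,1) = exp(-r*dt) * [p*1.647224 + (1-p)*5.918543] = 4.069949; exercise = 1.401653; V(1,1) = max -> 4.069949
  V(0,0) = exp(-r*dt) * [p*0.939380 + (1-p)*4.069949] = 2.717197; exercise = 0.000000; V(0,0) = max -> 2.717197


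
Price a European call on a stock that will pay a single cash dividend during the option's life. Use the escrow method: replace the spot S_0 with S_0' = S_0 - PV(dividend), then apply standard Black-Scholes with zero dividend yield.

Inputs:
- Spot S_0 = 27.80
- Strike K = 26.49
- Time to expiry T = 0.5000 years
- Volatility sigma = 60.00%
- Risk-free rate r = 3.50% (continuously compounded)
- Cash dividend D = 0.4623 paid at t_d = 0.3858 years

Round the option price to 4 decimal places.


PV(D) = D * exp(-r * t_d) = 0.4623 * 0.98658776 = 0.45609952
S_0' = S_0 - PV(D) = 27.8000 - 0.45609952 = 27.34390048
d1 = (ln(S_0'/K) + (r + sigma^2/2)*T) / (sigma*sqrt(T)) = 0.32815926
d2 = d1 - sigma*sqrt(T) = -0.09610481
exp(-rT) = 0.98265224
N(d1) = 0.62860438; N(d2) = 0.46171867
C = S_0' * N(d1) - K * exp(-rT) * N(d2) = 27.34390048 * 0.62860438 - 26.4900 * 0.98265224 * 0.46171867 = 5.1697

Answer: Price = 5.1697


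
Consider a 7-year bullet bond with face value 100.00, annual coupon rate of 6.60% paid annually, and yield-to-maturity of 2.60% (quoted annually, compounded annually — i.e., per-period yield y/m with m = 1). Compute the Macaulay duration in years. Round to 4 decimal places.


Coupon per period c = face * coupon_rate / m = 6.600000
Periods per year m = 1; per-period yield y/m = 0.026000
Number of cashflows N = 7
Cashflows (t years, CF_t, discount factor 1/(1+y/m)^(m*t), PV):
  t = 1.0000: CF_t = 6.600000, DF = 0.974659, PV = 6.432749
  t = 2.0000: CF_t = 6.600000, DF = 0.949960, PV = 6.269735
  t = 3.0000: CF_t = 6.600000, DF = 0.925887, PV = 6.110853
  t = 4.0000: CF_t = 6.600000, DF = 0.902424, PV = 5.955997
  t = 5.0000: CF_t = 6.600000, DF = 0.879555, PV = 5.805066
  t = 6.0000: CF_t = 6.600000, DF = 0.857266, PV = 5.657959
  t = 7.0000: CF_t = 106.600000, DF = 0.835542, PV = 89.068816
Price P = sum_t PV_t = 125.301175
Macaulay numerator sum_t t * PV_t:
  t * PV_t at t = 1.0000: 6.432749
  t * PV_t at t = 2.0000: 12.539471
  t * PV_t at t = 3.0000: 18.332560
  t * PV_t at t = 4.0000: 23.823989
  t * PV_t at t = 5.0000: 29.025328
  t * PV_t at t = 6.0000: 33.947752
  t * PV_t at t = 7.0000: 623.481712
Macaulay duration D = (sum_t t * PV_t) / P = 747.583560 / 125.301175 = 5.966293

Answer: Macaulay duration = 5.9663 years


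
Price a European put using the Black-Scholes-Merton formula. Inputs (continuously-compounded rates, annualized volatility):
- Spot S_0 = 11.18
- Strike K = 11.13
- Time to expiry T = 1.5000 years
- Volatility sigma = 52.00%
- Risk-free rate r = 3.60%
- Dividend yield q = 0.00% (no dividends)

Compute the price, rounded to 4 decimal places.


d1 = (ln(S/K) + (r - q + 0.5*sigma^2) * T) / (sigma * sqrt(T)) = 0.41026174
d2 = d1 - sigma * sqrt(T) = -0.22660559
exp(-rT) = 0.94743211; exp(-qT) = 1.00000000
P = K * exp(-rT) * N(-d2) - S_0 * exp(-qT) * N(-d1)
N(-d1) = 0.34080698; N(-d2) = 0.58963478
P = 11.1300 * 0.94743211 * 0.58963478 - 11.1800 * 1.00000000 * 0.34080698 = 2.4074

Answer: Price = 2.4074


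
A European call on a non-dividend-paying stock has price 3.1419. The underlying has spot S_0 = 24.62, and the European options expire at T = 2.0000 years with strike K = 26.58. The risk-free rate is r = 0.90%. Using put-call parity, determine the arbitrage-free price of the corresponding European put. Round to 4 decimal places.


Put-call parity: C - P = S_0 * exp(-qT) - K * exp(-rT).
S_0 * exp(-qT) = 24.6200 * 1.00000000 = 24.62000000
K * exp(-rT) = 26.5800 * 0.98216103 = 26.10584024
P = C - S*exp(-qT) + K*exp(-rT)
P = 3.1419 - 24.62000000 + 26.10584024 = 4.6277

Answer: Put price = 4.6277


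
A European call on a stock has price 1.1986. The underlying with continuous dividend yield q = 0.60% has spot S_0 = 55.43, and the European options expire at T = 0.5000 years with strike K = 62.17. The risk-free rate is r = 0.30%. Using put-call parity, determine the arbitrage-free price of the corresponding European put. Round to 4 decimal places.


Answer: Put price = 8.0115

Derivation:
Put-call parity: C - P = S_0 * exp(-qT) - K * exp(-rT).
S_0 * exp(-qT) = 55.4300 * 0.99700450 = 55.26395919
K * exp(-rT) = 62.1700 * 0.99850112 = 62.07681491
P = C - S*exp(-qT) + K*exp(-rT)
P = 1.1986 - 55.26395919 + 62.07681491 = 8.0115


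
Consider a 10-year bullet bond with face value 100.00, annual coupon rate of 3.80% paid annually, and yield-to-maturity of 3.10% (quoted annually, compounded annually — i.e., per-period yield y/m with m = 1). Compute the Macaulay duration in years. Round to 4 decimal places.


Answer: Macaulay duration = 8.5536 years

Derivation:
Coupon per period c = face * coupon_rate / m = 3.800000
Periods per year m = 1; per-period yield y/m = 0.031000
Number of cashflows N = 10
Cashflows (t years, CF_t, discount factor 1/(1+y/m)^(m*t), PV):
  t = 1.0000: CF_t = 3.800000, DF = 0.969932, PV = 3.685742
  t = 2.0000: CF_t = 3.800000, DF = 0.940768, PV = 3.574919
  t = 3.0000: CF_t = 3.800000, DF = 0.912481, PV = 3.467429
  t = 4.0000: CF_t = 3.800000, DF = 0.885045, PV = 3.363171
  t = 5.0000: CF_t = 3.800000, DF = 0.858434, PV = 3.262047
  t = 6.0000: CF_t = 3.800000, DF = 0.832622, PV = 3.163965
  t = 7.0000: CF_t = 3.800000, DF = 0.807587, PV = 3.068831
  t = 8.0000: CF_t = 3.800000, DF = 0.783305, PV = 2.976557
  t = 9.0000: CF_t = 3.800000, DF = 0.759752, PV = 2.887059
  t = 10.0000: CF_t = 103.800000, DF = 0.736908, PV = 76.491064
Price P = sum_t PV_t = 105.940784
Macaulay numerator sum_t t * PV_t:
  t * PV_t at t = 1.0000: 3.685742
  t * PV_t at t = 2.0000: 7.149839
  t * PV_t at t = 3.0000: 10.402288
  t * PV_t at t = 4.0000: 13.452684
  t * PV_t at t = 5.0000: 16.310237
  t * PV_t at t = 6.0000: 18.983787
  t * PV_t at t = 7.0000: 21.481815
  t * PV_t at t = 8.0000: 23.812460
  t * PV_t at t = 9.0000: 25.983528
  t * PV_t at t = 10.0000: 764.910638
Macaulay duration D = (sum_t t * PV_t) / P = 906.173017 / 105.940784 = 8.553580


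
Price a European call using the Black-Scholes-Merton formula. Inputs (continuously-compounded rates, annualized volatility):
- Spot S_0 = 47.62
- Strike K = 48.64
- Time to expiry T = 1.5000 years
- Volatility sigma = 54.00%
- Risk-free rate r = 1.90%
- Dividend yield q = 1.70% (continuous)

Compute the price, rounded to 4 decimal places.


Answer: Price = 11.7171

Derivation:
d1 = (ln(S/K) + (r - q + 0.5*sigma^2) * T) / (sigma * sqrt(T)) = 0.30317214
d2 = d1 - sigma * sqrt(T) = -0.35819009
exp(-rT) = 0.97190229; exp(-qT) = 0.97482238
C = S_0 * exp(-qT) * N(d1) - K * exp(-rT) * N(d2)
N(d1) = 0.61912066; N(d2) = 0.36010053
C = 47.6200 * 0.97482238 * 0.61912066 - 48.6400 * 0.97190229 * 0.36010053 = 11.7171


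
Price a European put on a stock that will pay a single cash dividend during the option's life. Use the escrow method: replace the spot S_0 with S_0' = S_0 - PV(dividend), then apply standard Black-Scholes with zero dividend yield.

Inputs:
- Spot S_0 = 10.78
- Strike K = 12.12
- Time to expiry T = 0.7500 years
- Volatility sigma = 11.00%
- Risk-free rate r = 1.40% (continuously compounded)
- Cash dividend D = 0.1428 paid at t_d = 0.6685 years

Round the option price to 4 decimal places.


Answer: Price = 1.4083

Derivation:
PV(D) = D * exp(-r * t_d) = 0.1428 * 0.99068466 = 0.14146977
S_0' = S_0 - PV(D) = 10.7800 - 0.14146977 = 10.63853023
d1 = (ln(S_0'/K) + (r + sigma^2/2)*T) / (sigma*sqrt(T)) = -1.21072600
d2 = d1 - sigma*sqrt(T) = -1.30598880
exp(-rT) = 0.98955493
N(-d1) = 0.88699978; N(-d2) = 0.90422182
P = K * exp(-rT) * N(-d2) - S_0' * N(-d1) = 12.1200 * 0.98955493 * 0.90422182 - 10.63853023 * 0.88699978 = 1.4083


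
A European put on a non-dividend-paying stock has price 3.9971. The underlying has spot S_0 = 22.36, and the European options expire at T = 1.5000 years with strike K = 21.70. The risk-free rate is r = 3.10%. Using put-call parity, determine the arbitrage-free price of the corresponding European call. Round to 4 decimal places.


Answer: Call price = 5.6430

Derivation:
Put-call parity: C - P = S_0 * exp(-qT) - K * exp(-rT).
S_0 * exp(-qT) = 22.3600 * 1.00000000 = 22.36000000
K * exp(-rT) = 21.7000 * 0.95456456 = 20.71405096
C = P + S*exp(-qT) - K*exp(-rT)
C = 3.9971 + 22.36000000 - 20.71405096 = 5.6430


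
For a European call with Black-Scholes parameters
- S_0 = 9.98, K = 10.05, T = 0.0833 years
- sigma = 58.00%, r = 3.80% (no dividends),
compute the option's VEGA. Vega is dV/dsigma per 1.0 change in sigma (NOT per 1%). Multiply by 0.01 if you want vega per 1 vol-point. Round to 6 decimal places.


d1 = 0.0608544334; d2 = -0.1065436550
phi(d1) = 0.3982042700; exp(-qT) = 1.0000000000; exp(-rT) = 0.9968396046
Vega = S * exp(-qT) * phi(d1) * sqrt(T) = 9.9800 * 1.0000000000 * 0.3982042700 * 0.2886173938 = 1.146988

Answer: Vega = 1.146988


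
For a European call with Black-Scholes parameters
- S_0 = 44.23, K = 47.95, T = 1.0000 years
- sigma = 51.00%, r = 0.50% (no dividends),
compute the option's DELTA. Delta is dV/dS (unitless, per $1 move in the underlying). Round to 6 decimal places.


d1 = 0.1064597854; d2 = -0.4035402146
phi(d1) = 0.3966879307; exp(-qT) = 1.0000000000; exp(-rT) = 0.9950124792
N(d1) = 0.5423912197
Delta = exp(-qT) * N(d1) = 1.0000000000 * 0.5423912197 = 0.542391

Answer: Delta = 0.542391


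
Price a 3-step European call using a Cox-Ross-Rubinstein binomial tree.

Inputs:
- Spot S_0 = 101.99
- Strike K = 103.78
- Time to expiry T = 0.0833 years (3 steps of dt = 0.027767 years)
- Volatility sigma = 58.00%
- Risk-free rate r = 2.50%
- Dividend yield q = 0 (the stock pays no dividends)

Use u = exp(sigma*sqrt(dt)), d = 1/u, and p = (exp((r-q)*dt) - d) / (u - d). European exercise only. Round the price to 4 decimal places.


dt = T/N = 0.027767
u = exp(sigma*sqrt(dt)) = 1.101472; d = 1/u = 0.907876
p = (exp((r-q)*dt) - d) / (u - d) = 0.479444
Discount per step: exp(-r*dt) = 0.999306
Stock lattice S(k, i) with i counting down-moves:
  k=0: S(0,0) = 101.9900
  k=1: S(1,0) = 112.3391; S(1,1) = 92.5943
  k=2: S(2,0) = 123.7384; S(2,1) = 101.9900; S(2,2) = 84.0641
  k=3: S(3,0) = 136.2943; S(3,1) = 112.3391; S(3,2) = 92.5943; S(3,3) = 76.3198
Terminal payoffs V(N, i) = max(S_T - K, 0):
  V(3,0) = 32.514333; V(3,1) = 8.559114; V(3,2) = 0.000000; V(3,3) = 0.000000
Backward induction: V(k, i) = exp(-r*dt) * [p * V(k+1, i) + (1-p) * V(k+1, i+1)].
  V(2,0) = exp(-r*dt) * [p*32.514333 + (1-p)*8.559114] = 20.030387
  V(2,1) = exp(-r*dt) * [p*8.559114 + (1-p)*0.000000] = 4.100767
  V(2,2) = exp(-r*dt) * [p*0.000000 + (1-p)*0.000000] = 0.000000
  V(1,0) = exp(-r*dt) * [p*20.030387 + (1-p)*4.100767] = 11.729980
  V(1,1) = exp(-r*dt) * [p*4.100767 + (1-p)*0.000000] = 1.964723
  V(0,0) = exp(-r*dt) * [p*11.729980 + (1-p)*1.964723] = 6.642003

Answer: Price = V(0,0) = 6.6420


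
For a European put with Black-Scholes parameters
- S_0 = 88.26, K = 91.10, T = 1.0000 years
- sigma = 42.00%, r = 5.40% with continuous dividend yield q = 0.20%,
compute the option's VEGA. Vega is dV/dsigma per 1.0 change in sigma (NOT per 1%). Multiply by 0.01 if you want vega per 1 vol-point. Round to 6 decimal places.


Answer: Vega = 33.986468

Derivation:
d1 = 0.2584028561; d2 = -0.1615971439
phi(d1) = 0.3858430682; exp(-qT) = 0.9980019987; exp(-rT) = 0.9474321065
Vega = S * exp(-qT) * phi(d1) * sqrt(T) = 88.2600 * 0.9980019987 * 0.3858430682 * 1.0000000000 = 33.986468


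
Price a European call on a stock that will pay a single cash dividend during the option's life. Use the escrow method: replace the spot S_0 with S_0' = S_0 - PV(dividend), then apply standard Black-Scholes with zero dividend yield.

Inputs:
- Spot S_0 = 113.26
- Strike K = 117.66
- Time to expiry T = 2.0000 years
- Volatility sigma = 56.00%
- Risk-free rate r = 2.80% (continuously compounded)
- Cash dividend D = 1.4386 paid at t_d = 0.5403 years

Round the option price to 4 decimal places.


PV(D) = D * exp(-r * t_d) = 1.4386 * 0.98498546 = 1.41700008
S_0' = S_0 - PV(D) = 113.2600 - 1.41700008 = 111.84299992
d1 = (ln(S_0'/K) + (r + sigma^2/2)*T) / (sigma*sqrt(T)) = 0.40266826
d2 = d1 - sigma*sqrt(T) = -0.38929134
exp(-rT) = 0.94553914
N(d1) = 0.65640386; N(d2) = 0.34853032
C = S_0' * N(d1) - K * exp(-rT) * N(d2) = 111.84299992 * 0.65640386 - 117.6600 * 0.94553914 * 0.34853032 = 34.6394

Answer: Price = 34.6394


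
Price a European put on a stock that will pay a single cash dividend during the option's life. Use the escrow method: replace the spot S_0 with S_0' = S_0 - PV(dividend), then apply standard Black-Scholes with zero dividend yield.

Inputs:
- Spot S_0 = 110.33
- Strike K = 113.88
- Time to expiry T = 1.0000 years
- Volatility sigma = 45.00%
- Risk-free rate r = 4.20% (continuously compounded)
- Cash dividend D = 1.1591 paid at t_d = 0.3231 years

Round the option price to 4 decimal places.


Answer: Price = 19.4431

Derivation:
PV(D) = D * exp(-r * t_d) = 1.1591 * 0.98652146 = 1.14347702
S_0' = S_0 - PV(D) = 110.3300 - 1.14347702 = 109.18652298
d1 = (ln(S_0'/K) + (r + sigma^2/2)*T) / (sigma*sqrt(T)) = 0.22480528
d2 = d1 - sigma*sqrt(T) = -0.22519472
exp(-rT) = 0.95886978
N(-d1) = 0.41106538; N(-d2) = 0.58908610
P = K * exp(-rT) * N(-d2) - S_0' * N(-d1) = 113.8800 * 0.95886978 * 0.58908610 - 109.18652298 * 0.41106538 = 19.4431


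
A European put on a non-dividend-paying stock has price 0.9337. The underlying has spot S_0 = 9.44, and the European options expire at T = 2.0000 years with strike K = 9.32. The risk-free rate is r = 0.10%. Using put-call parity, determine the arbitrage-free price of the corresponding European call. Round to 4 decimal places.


Answer: Call price = 1.0723

Derivation:
Put-call parity: C - P = S_0 * exp(-qT) - K * exp(-rT).
S_0 * exp(-qT) = 9.4400 * 1.00000000 = 9.44000000
K * exp(-rT) = 9.3200 * 0.99800200 = 9.30137863
C = P + S*exp(-qT) - K*exp(-rT)
C = 0.9337 + 9.44000000 - 9.30137863 = 1.0723


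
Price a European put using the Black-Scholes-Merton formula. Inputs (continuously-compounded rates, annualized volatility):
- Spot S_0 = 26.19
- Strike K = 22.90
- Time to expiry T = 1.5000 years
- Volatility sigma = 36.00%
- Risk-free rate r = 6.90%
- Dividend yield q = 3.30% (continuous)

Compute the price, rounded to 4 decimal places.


Answer: Price = 2.1874

Derivation:
d1 = (ln(S/K) + (r - q + 0.5*sigma^2) * T) / (sigma * sqrt(T)) = 0.64739276
d2 = d1 - sigma * sqrt(T) = 0.20648461
exp(-rT) = 0.90167602; exp(-qT) = 0.95170516
P = K * exp(-rT) * N(-d2) - S_0 * exp(-qT) * N(-d1)
N(-d1) = 0.25868889; N(-d2) = 0.41820619
P = 22.9000 * 0.90167602 * 0.41820619 - 26.1900 * 0.95170516 * 0.25868889 = 2.1874


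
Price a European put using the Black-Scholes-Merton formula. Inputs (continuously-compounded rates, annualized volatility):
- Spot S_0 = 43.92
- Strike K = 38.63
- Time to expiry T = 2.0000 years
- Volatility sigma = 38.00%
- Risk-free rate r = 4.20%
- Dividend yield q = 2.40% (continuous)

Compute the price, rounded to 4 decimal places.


d1 = (ln(S/K) + (r - q + 0.5*sigma^2) * T) / (sigma * sqrt(T)) = 0.57450681
d2 = d1 - sigma * sqrt(T) = 0.03710565
exp(-rT) = 0.91943126; exp(-qT) = 0.95313379
P = K * exp(-rT) * N(-d2) - S_0 * exp(-qT) * N(-d1)
N(-d1) = 0.28281245; N(-d2) = 0.48520038
P = 38.6300 * 0.91943126 * 0.48520038 - 43.9200 * 0.95313379 * 0.28281245 = 5.3942

Answer: Price = 5.3942


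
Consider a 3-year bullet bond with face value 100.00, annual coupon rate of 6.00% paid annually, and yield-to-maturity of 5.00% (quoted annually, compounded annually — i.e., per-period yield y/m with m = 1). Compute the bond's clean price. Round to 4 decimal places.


Answer: Price = 102.7232

Derivation:
Coupon per period c = face * coupon_rate / m = 6.000000
Periods per year m = 1; per-period yield y/m = 0.050000
Number of cashflows N = 3
Cashflows (t years, CF_t, discount factor 1/(1+y/m)^(m*t), PV):
  t = 1.0000: CF_t = 6.000000, DF = 0.952381, PV = 5.714286
  t = 2.0000: CF_t = 6.000000, DF = 0.907029, PV = 5.442177
  t = 3.0000: CF_t = 106.000000, DF = 0.863838, PV = 91.566785
Price P = sum_t PV_t = 102.723248


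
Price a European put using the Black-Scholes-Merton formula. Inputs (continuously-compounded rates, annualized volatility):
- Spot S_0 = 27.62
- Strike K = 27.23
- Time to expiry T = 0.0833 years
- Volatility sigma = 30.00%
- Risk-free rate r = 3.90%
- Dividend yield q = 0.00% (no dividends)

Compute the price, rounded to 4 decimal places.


Answer: Price = 0.7255

Derivation:
d1 = (ln(S/K) + (r - q + 0.5*sigma^2) * T) / (sigma * sqrt(T)) = 0.24505385
d2 = d1 - sigma * sqrt(T) = 0.15846863
exp(-rT) = 0.99675657; exp(-qT) = 1.00000000
P = K * exp(-rT) * N(-d2) - S_0 * exp(-qT) * N(-d1)
N(-d1) = 0.40320737; N(-d2) = 0.43704377
P = 27.2300 * 0.99675657 * 0.43704377 - 27.6200 * 1.00000000 * 0.40320737 = 0.7255


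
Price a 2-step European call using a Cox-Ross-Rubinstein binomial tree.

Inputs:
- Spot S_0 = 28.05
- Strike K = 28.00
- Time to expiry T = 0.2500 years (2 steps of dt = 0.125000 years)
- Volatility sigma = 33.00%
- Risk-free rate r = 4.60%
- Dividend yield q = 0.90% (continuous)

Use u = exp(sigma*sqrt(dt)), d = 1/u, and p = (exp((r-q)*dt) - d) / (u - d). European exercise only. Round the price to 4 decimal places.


dt = T/N = 0.125000
u = exp(sigma*sqrt(dt)) = 1.123751; d = 1/u = 0.889876
p = (exp((r-q)*dt) - d) / (u - d) = 0.490686
Discount per step: exp(-r*dt) = 0.994266
Stock lattice S(k, i) with i counting down-moves:
  k=0: S(0,0) = 28.0500
  k=1: S(1,0) = 31.5212; S(1,1) = 24.9610
  k=2: S(2,0) = 35.4220; S(2,1) = 28.0500; S(2,2) = 22.2122
Terminal payoffs V(N, i) = max(S_T - K, 0):
  V(2,0) = 7.422027; V(2,1) = 0.050000; V(2,2) = 0.000000
Backward induction: V(k, i) = exp(-r*dt) * [p * V(k+1, i) + (1-p) * V(k+1, i+1)].
  V(1,0) = exp(-r*dt) * [p*7.422027 + (1-p)*0.050000] = 3.646325
  V(1,1) = exp(-r*dt) * [p*0.050000 + (1-p)*0.000000] = 0.024394
  V(0,0) = exp(-r*dt) * [p*3.646325 + (1-p)*0.024394] = 1.791296

Answer: Price = V(0,0) = 1.7913


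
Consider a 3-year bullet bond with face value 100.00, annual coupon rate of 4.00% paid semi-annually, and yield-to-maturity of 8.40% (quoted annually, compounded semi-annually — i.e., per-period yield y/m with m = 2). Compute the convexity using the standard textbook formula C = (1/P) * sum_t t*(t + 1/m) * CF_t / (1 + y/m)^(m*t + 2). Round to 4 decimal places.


Answer: Convexity = 9.0127

Derivation:
Coupon per period c = face * coupon_rate / m = 2.000000
Periods per year m = 2; per-period yield y/m = 0.042000
Number of cashflows N = 6
Cashflows (t years, CF_t, discount factor 1/(1+y/m)^(m*t), PV):
  t = 0.5000: CF_t = 2.000000, DF = 0.959693, PV = 1.919386
  t = 1.0000: CF_t = 2.000000, DF = 0.921010, PV = 1.842021
  t = 1.5000: CF_t = 2.000000, DF = 0.883887, PV = 1.767774
  t = 2.0000: CF_t = 2.000000, DF = 0.848260, PV = 1.696521
  t = 2.5000: CF_t = 2.000000, DF = 0.814069, PV = 1.628139
  t = 3.0000: CF_t = 102.000000, DF = 0.781257, PV = 79.688171
Price P = sum_t PV_t = 88.542011
Convexity numerator sum_t t*(t + 1/m) * CF_t / (1+y/m)^(m*t + 2):
  t = 0.5000: term = 0.883887
  t = 1.0000: term = 2.544781
  t = 1.5000: term = 4.884416
  t = 2.0000: term = 7.812566
  t = 2.5000: term = 11.246496
  t = 3.0000: term = 770.633207
Convexity = (1/P) * sum = 798.005353 / 88.542011 = 9.012731


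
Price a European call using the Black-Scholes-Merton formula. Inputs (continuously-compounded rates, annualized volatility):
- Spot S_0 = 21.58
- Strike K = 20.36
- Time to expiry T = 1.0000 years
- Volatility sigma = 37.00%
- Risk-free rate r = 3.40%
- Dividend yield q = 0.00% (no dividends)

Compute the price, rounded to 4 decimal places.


Answer: Price = 4.0705

Derivation:
d1 = (ln(S/K) + (r - q + 0.5*sigma^2) * T) / (sigma * sqrt(T)) = 0.43417505
d2 = d1 - sigma * sqrt(T) = 0.06417505
exp(-rT) = 0.96657150; exp(-qT) = 1.00000000
C = S_0 * exp(-qT) * N(d1) - K * exp(-rT) * N(d2)
N(d1) = 0.66791933; N(d2) = 0.52558458
C = 21.5800 * 1.00000000 * 0.66791933 - 20.3600 * 0.96657150 * 0.52558458 = 4.0705


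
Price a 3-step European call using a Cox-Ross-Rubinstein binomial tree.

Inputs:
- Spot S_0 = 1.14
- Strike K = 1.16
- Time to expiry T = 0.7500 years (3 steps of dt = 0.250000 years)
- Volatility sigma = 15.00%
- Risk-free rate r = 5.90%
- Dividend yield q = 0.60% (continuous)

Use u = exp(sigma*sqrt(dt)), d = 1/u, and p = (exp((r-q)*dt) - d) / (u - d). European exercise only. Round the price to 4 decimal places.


Answer: Price = V(0,0) = 0.0750

Derivation:
dt = T/N = 0.250000
u = exp(sigma*sqrt(dt)) = 1.077884; d = 1/u = 0.927743
p = (exp((r-q)*dt) - d) / (u - d) = 0.570097
Discount per step: exp(-r*dt) = 0.985358
Stock lattice S(k, i) with i counting down-moves:
  k=0: S(0,0) = 1.1400
  k=1: S(1,0) = 1.2288; S(1,1) = 1.0576
  k=2: S(2,0) = 1.3245; S(2,1) = 1.1400; S(2,2) = 0.9812
  k=3: S(3,0) = 1.4276; S(3,1) = 1.2288; S(3,2) = 1.0576; S(3,3) = 0.9103
Terminal payoffs V(N, i) = max(S_T - K, 0):
  V(3,0) = 0.267648; V(3,1) = 0.068788; V(3,2) = 0.000000; V(3,3) = 0.000000
Backward induction: V(k, i) = exp(-r*dt) * [p * V(k+1, i) + (1-p) * V(k+1, i+1)].
  V(2,0) = exp(-r*dt) * [p*0.267648 + (1-p)*0.068788] = 0.179490
  V(2,1) = exp(-r*dt) * [p*0.068788 + (1-p)*0.000000] = 0.038642
  V(2,2) = exp(-r*dt) * [p*0.000000 + (1-p)*0.000000] = 0.000000
  V(1,0) = exp(-r*dt) * [p*0.179490 + (1-p)*0.038642] = 0.117197
  V(1,1) = exp(-r*dt) * [p*0.038642 + (1-p)*0.000000] = 0.021707
  V(0,0) = exp(-r*dt) * [p*0.117197 + (1-p)*0.021707] = 0.075031


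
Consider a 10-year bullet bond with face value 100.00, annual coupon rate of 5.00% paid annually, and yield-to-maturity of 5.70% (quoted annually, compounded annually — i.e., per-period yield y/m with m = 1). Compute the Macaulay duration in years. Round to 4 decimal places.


Answer: Macaulay duration = 8.0483 years

Derivation:
Coupon per period c = face * coupon_rate / m = 5.000000
Periods per year m = 1; per-period yield y/m = 0.057000
Number of cashflows N = 10
Cashflows (t years, CF_t, discount factor 1/(1+y/m)^(m*t), PV):
  t = 1.0000: CF_t = 5.000000, DF = 0.946074, PV = 4.730369
  t = 2.0000: CF_t = 5.000000, DF = 0.895056, PV = 4.475278
  t = 3.0000: CF_t = 5.000000, DF = 0.846789, PV = 4.233943
  t = 4.0000: CF_t = 5.000000, DF = 0.801125, PV = 4.005623
  t = 5.0000: CF_t = 5.000000, DF = 0.757923, PV = 3.789615
  t = 6.0000: CF_t = 5.000000, DF = 0.717051, PV = 3.585255
  t = 7.0000: CF_t = 5.000000, DF = 0.678383, PV = 3.391916
  t = 8.0000: CF_t = 5.000000, DF = 0.641801, PV = 3.209003
  t = 9.0000: CF_t = 5.000000, DF = 0.607191, PV = 3.035954
  t = 10.0000: CF_t = 105.000000, DF = 0.574447, PV = 60.316957
Price P = sum_t PV_t = 94.773913
Macaulay numerator sum_t t * PV_t:
  t * PV_t at t = 1.0000: 4.730369
  t * PV_t at t = 2.0000: 8.950556
  t * PV_t at t = 3.0000: 12.701830
  t * PV_t at t = 4.0000: 16.022491
  t * PV_t at t = 5.0000: 18.948074
  t * PV_t at t = 6.0000: 21.511532
  t * PV_t at t = 7.0000: 23.743412
  t * PV_t at t = 8.0000: 25.672023
  t * PV_t at t = 9.0000: 27.323582
  t * PV_t at t = 10.0000: 603.169574
Macaulay duration D = (sum_t t * PV_t) / P = 762.773443 / 94.773913 = 8.048348


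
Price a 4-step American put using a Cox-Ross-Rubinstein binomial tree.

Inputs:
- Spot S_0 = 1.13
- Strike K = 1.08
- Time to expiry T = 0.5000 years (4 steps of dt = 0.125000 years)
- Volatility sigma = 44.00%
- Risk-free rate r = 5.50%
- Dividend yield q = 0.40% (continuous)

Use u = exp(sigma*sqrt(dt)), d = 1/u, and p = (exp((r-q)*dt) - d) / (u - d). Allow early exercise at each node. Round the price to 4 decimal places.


dt = T/N = 0.125000
u = exp(sigma*sqrt(dt)) = 1.168316; d = 1/u = 0.855933
p = (exp((r-q)*dt) - d) / (u - d) = 0.481660
Discount per step: exp(-r*dt) = 0.993149
Stock lattice S(k, i) with i counting down-moves:
  k=0: S(0,0) = 1.1300
  k=1: S(1,0) = 1.3202; S(1,1) = 0.9672
  k=2: S(2,0) = 1.5424; S(2,1) = 1.1300; S(2,2) = 0.8279
  k=3: S(3,0) = 1.8020; S(3,1) = 1.3202; S(3,2) = 0.9672; S(3,3) = 0.7086
  k=4: S(4,0) = 2.1053; S(4,1) = 1.5424; S(4,2) = 1.1300; S(4,3) = 0.8279; S(4,4) = 0.6065
Terminal payoffs V(N, i) = max(K - S_T, 0):
  V(4,0) = 0.000000; V(4,1) = 0.000000; V(4,2) = 0.000000; V(4,3) = 0.252138; V(4,4) = 0.473491
Backward induction: V(k, i) = exp(-r*dt) * [p * V(k+1, i) + (1-p) * V(k+1, i+1)]; then take max(V_cont, immediate exercise) for American.
  V(3,0) = exp(-r*dt) * [p*0.000000 + (1-p)*0.000000] = 0.000000; exercise = 0.000000; V(3,0) = max -> 0.000000
  V(3,1) = exp(-r*dt) * [p*0.000000 + (1-p)*0.000000] = 0.000000; exercise = 0.000000; V(3,1) = max -> 0.000000
  V(3,2) = exp(-r*dt) * [p*0.000000 + (1-p)*0.252138] = 0.129798; exercise = 0.112796; V(3,2) = max -> 0.129798
  V(3,3) = exp(-r*dt) * [p*0.252138 + (1-p)*0.473491] = 0.364361; exercise = 0.371406; V(3,3) = max -> 0.371406
  V(2,0) = exp(-r*dt) * [p*0.000000 + (1-p)*0.000000] = 0.000000; exercise = 0.000000; V(2,0) = max -> 0.000000
  V(2,1) = exp(-r*dt) * [p*0.000000 + (1-p)*0.129798] = 0.066818; exercise = 0.000000; V(2,1) = max -> 0.066818
  V(2,2) = exp(-r*dt) * [p*0.129798 + (1-p)*0.371406] = 0.253286; exercise = 0.252138; V(2,2) = max -> 0.253286
  V(1,0) = exp(-r*dt) * [p*0.000000 + (1-p)*0.066818] = 0.034397; exercise = 0.000000; V(1,0) = max -> 0.034397
  V(1,1) = exp(-r*dt) * [p*0.066818 + (1-p)*0.253286] = 0.162352; exercise = 0.112796; V(1,1) = max -> 0.162352
  V(0,0) = exp(-r*dt) * [p*0.034397 + (1-p)*0.162352] = 0.100031; exercise = 0.000000; V(0,0) = max -> 0.100031

Answer: Price = V(0,0) = 0.1000


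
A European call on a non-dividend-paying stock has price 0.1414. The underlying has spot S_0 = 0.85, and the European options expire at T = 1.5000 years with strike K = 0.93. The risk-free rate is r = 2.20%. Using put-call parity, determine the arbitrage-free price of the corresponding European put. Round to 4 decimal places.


Answer: Put price = 0.1912

Derivation:
Put-call parity: C - P = S_0 * exp(-qT) - K * exp(-rT).
S_0 * exp(-qT) = 0.8500 * 1.00000000 = 0.85000000
K * exp(-rT) = 0.9300 * 0.96753856 = 0.89981086
P = C - S*exp(-qT) + K*exp(-rT)
P = 0.1414 - 0.85000000 + 0.89981086 = 0.1912


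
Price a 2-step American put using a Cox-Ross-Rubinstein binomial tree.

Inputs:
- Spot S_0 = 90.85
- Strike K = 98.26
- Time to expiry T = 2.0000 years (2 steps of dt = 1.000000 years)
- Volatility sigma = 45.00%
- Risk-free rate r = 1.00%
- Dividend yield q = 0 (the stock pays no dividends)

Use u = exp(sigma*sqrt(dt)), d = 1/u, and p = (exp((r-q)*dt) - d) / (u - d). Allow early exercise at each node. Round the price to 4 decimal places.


dt = T/N = 1.000000
u = exp(sigma*sqrt(dt)) = 1.568312; d = 1/u = 0.637628
p = (exp((r-q)*dt) - d) / (u - d) = 0.400159
Discount per step: exp(-r*dt) = 0.990050
Stock lattice S(k, i) with i counting down-moves:
  k=0: S(0,0) = 90.8500
  k=1: S(1,0) = 142.4812; S(1,1) = 57.9285
  k=2: S(2,0) = 223.4549; S(2,1) = 90.8500; S(2,2) = 36.9369
Terminal payoffs V(N, i) = max(K - S_T, 0):
  V(2,0) = 0.000000; V(2,1) = 7.410000; V(2,2) = 61.323146
Backward induction: V(k, i) = exp(-r*dt) * [p * V(k+1, i) + (1-p) * V(k+1, i+1)]; then take max(V_cont, immediate exercise) for American.
  V(1,0) = exp(-r*dt) * [p*0.000000 + (1-p)*7.410000] = 4.400592; exercise = 0.000000; V(1,0) = max -> 4.400592
  V(1,1) = exp(-r*dt) * [p*7.410000 + (1-p)*61.323146] = 39.353779; exercise = 40.331482; V(1,1) = max -> 40.331482
  V(0,0) = exp(-r*dt) * [p*4.400592 + (1-p)*40.331482] = 25.695156; exercise = 7.410000; V(0,0) = max -> 25.695156

Answer: Price = V(0,0) = 25.6952


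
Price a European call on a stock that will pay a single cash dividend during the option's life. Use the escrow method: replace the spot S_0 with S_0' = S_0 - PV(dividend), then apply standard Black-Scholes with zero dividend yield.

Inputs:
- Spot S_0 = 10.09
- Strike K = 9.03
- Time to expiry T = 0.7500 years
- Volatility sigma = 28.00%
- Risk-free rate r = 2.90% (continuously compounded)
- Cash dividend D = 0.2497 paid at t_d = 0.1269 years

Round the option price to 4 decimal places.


Answer: Price = 1.4910

Derivation:
PV(D) = D * exp(-r * t_d) = 0.2497 * 0.99632666 = 0.24878277
S_0' = S_0 - PV(D) = 10.0900 - 0.24878277 = 9.84121723
d1 = (ln(S_0'/K) + (r + sigma^2/2)*T) / (sigma*sqrt(T)) = 0.56570857
d2 = d1 - sigma*sqrt(T) = 0.32322146
exp(-rT) = 0.97848483
N(d1) = 0.71420405; N(d2) = 0.62673623
C = S_0' * N(d1) - K * exp(-rT) * N(d2) = 9.84121723 * 0.71420405 - 9.0300 * 0.97848483 * 0.62673623 = 1.4910


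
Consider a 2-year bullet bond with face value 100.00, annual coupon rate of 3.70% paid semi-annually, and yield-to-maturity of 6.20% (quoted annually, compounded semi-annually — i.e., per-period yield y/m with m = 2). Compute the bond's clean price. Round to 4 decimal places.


Answer: Price = 95.3647

Derivation:
Coupon per period c = face * coupon_rate / m = 1.850000
Periods per year m = 2; per-period yield y/m = 0.031000
Number of cashflows N = 4
Cashflows (t years, CF_t, discount factor 1/(1+y/m)^(m*t), PV):
  t = 0.5000: CF_t = 1.850000, DF = 0.969932, PV = 1.794374
  t = 1.0000: CF_t = 1.850000, DF = 0.940768, PV = 1.740421
  t = 1.5000: CF_t = 1.850000, DF = 0.912481, PV = 1.688091
  t = 2.0000: CF_t = 101.850000, DF = 0.885045, PV = 90.141830
Price P = sum_t PV_t = 95.364717


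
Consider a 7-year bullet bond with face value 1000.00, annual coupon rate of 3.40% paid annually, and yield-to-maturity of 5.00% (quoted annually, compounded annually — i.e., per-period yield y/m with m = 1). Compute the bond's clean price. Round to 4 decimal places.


Answer: Price = 907.4180

Derivation:
Coupon per period c = face * coupon_rate / m = 34.000000
Periods per year m = 1; per-period yield y/m = 0.050000
Number of cashflows N = 7
Cashflows (t years, CF_t, discount factor 1/(1+y/m)^(m*t), PV):
  t = 1.0000: CF_t = 34.000000, DF = 0.952381, PV = 32.380952
  t = 2.0000: CF_t = 34.000000, DF = 0.907029, PV = 30.839002
  t = 3.0000: CF_t = 34.000000, DF = 0.863838, PV = 29.370478
  t = 4.0000: CF_t = 34.000000, DF = 0.822702, PV = 27.971884
  t = 5.0000: CF_t = 34.000000, DF = 0.783526, PV = 26.639890
  t = 6.0000: CF_t = 34.000000, DF = 0.746215, PV = 25.371323
  t = 7.0000: CF_t = 1034.000000, DF = 0.710681, PV = 734.844495
Price P = sum_t PV_t = 907.418026


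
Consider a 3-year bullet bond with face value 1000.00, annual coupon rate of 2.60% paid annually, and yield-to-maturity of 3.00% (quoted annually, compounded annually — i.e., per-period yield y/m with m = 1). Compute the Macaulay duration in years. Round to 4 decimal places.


Answer: Macaulay duration = 2.9241 years

Derivation:
Coupon per period c = face * coupon_rate / m = 26.000000
Periods per year m = 1; per-period yield y/m = 0.030000
Number of cashflows N = 3
Cashflows (t years, CF_t, discount factor 1/(1+y/m)^(m*t), PV):
  t = 1.0000: CF_t = 26.000000, DF = 0.970874, PV = 25.242718
  t = 2.0000: CF_t = 26.000000, DF = 0.942596, PV = 24.507494
  t = 3.0000: CF_t = 1026.000000, DF = 0.915142, PV = 938.935342
Price P = sum_t PV_t = 988.685555
Macaulay numerator sum_t t * PV_t:
  t * PV_t at t = 1.0000: 25.242718
  t * PV_t at t = 2.0000: 49.014987
  t * PV_t at t = 3.0000: 2816.806027
Macaulay duration D = (sum_t t * PV_t) / P = 2891.063733 / 988.685555 = 2.924149


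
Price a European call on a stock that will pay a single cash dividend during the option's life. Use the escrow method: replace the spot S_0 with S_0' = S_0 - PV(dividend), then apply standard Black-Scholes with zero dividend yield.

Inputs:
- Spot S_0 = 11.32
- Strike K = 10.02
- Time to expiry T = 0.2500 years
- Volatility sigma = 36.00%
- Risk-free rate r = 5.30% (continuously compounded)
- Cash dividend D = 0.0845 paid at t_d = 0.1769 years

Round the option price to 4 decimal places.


PV(D) = D * exp(-r * t_d) = 0.0845 * 0.99066811 = 0.08371146
S_0' = S_0 - PV(D) = 11.3200 - 0.08371146 = 11.23628854
d1 = (ln(S_0'/K) + (r + sigma^2/2)*T) / (sigma*sqrt(T)) = 0.80008608
d2 = d1 - sigma*sqrt(T) = 0.62008608
exp(-rT) = 0.98683739
N(d1) = 0.78816954; N(d2) = 0.73239944
C = S_0' * N(d1) - K * exp(-rT) * N(d2) = 11.23628854 * 0.78816954 - 10.0200 * 0.98683739 * 0.73239944 = 1.6141

Answer: Price = 1.6141


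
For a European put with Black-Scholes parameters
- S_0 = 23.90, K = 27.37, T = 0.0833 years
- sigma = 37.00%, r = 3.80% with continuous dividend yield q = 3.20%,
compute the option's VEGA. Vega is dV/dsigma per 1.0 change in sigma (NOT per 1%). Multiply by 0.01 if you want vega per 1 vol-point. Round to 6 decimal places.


d1 = -1.2114362221; d2 = -1.3182246578
phi(d1) = 0.1915268266; exp(-qT) = 0.9973379496; exp(-rT) = 0.9968396046
Vega = S * exp(-qT) * phi(d1) * sqrt(T) = 23.9000 * 0.9973379496 * 0.1915268266 * 0.2886173938 = 1.317627

Answer: Vega = 1.317627


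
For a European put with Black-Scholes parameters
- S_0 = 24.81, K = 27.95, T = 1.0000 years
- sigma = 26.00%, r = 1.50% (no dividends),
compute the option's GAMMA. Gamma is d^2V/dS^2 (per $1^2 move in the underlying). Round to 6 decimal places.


Answer: Gamma = 0.059622

Derivation:
d1 = -0.2706553919; d2 = -0.5306553919
phi(d1) = 0.3845945164; exp(-qT) = 1.0000000000; exp(-rT) = 0.9851119396
Gamma = exp(-qT) * phi(d1) / (S * sigma * sqrt(T)) = 1.0000000000 * 0.3845945164 / (24.8100 * 0.2600 * 1.0000000000) = 0.059622


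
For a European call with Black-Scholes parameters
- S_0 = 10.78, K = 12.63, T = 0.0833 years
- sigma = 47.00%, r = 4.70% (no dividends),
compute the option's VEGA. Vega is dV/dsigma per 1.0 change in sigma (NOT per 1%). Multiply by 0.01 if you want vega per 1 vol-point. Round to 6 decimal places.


Answer: Vega = 0.699559

Derivation:
d1 = -1.0708927268; d2 = -1.2065429019
phi(d1) = 0.2248449671; exp(-qT) = 1.0000000000; exp(-rT) = 0.9960925540
Vega = S * exp(-qT) * phi(d1) * sqrt(T) = 10.7800 * 1.0000000000 * 0.2248449671 * 0.2886173938 = 0.699559


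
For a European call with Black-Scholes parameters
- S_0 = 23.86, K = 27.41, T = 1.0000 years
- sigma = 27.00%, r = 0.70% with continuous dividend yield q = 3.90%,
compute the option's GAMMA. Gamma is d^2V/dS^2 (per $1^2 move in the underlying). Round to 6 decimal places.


Answer: Gamma = 0.052632

Derivation:
d1 = -0.4972388654; d2 = -0.7672388654
phi(d1) = 0.3525503684; exp(-qT) = 0.9617507091; exp(-rT) = 0.9930244429
Gamma = exp(-qT) * phi(d1) / (S * sigma * sqrt(T)) = 0.9617507091 * 0.3525503684 / (23.8600 * 0.2700 * 1.0000000000) = 0.052632
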